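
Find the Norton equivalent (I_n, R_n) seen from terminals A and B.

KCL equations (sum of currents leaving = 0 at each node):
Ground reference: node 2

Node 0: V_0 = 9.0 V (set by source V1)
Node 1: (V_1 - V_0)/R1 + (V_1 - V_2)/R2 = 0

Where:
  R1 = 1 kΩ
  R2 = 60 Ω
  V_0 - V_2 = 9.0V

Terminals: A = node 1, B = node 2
Find the Thévenin equivalent first; then I_n = V_th/R_th and R_n = R_th.
Step 1 — V_th is the open-circuit voltage V_A - V_B (nothing connected across the terminals).
Nodal analysis, taking node 2 as the 0 V reference.
Source V1 fixes V_0 = 9 V.
KCL at each unknown node (sum of currents leaving = 0; resistances in Ω):
  Node 1: (V_1 - 9)/1000 + (V_1 - 0)/60 = 0
Collecting terms: 0.01767 × V_1 = 0.009  =>  V_1 = 0.5094 V
V_th = V_1 - V_2 = 0.5094 - 0 = 0.5094 V
Step 2 — R_th: zero the source — replace V1 by a short circuit (node 2 merges into node 0) — and find the resistance seen between A (node 1) and B (node 0).
Reduce the network between node 1 (A) and node 0 (B) by series/parallel combination:
  Rp1 = R1 ‖ R2 (parallel, both between nodes 0 and 1) = 1/(1/1000 + 1/60) = 56.6 Ω
R_th = 56.6 Ω
I_n = V_th/R_th = 0.5094/56.6 = 0.009 A, and R_n = R_th = 56.6 Ω

Final answer: I_n = 0.009 A, R_n = 56.6 Ω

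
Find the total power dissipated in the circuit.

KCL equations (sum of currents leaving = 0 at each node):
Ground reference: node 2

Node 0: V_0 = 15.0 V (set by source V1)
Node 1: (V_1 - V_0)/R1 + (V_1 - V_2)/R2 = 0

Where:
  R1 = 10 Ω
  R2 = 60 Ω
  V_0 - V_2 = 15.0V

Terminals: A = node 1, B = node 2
Nodal analysis, taking node 2 as the 0 V reference.
Source V1 fixes V_0 = 15 V.
KCL at each unknown node (sum of currents leaving = 0; resistances in Ω):
  Node 1: (V_1 - 15)/10 + (V_1 - 0)/60 = 0
Collecting terms: 0.1167 × V_1 = 1.5  =>  V_1 = 12.86 V
Power in each resistor, P = (ΔV)²/R:
  P_R1 = (15 - 12.86)²/10 = 0.4592 W
  P_R2 = (12.86 - 0)²/60 = 2.755 W
P_total = P_R1 + P_R2 = 3.214 W

Final answer: 3.214 W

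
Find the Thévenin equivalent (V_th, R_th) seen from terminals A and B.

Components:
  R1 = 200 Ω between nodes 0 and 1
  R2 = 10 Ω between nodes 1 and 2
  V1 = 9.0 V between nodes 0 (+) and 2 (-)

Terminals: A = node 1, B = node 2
Step 1 — V_th is the open-circuit voltage V_A - V_B (nothing connected across the terminals).
Nodal analysis, taking node 2 as the 0 V reference.
Source V1 fixes V_0 = 9 V.
KCL at each unknown node (sum of currents leaving = 0; resistances in Ω):
  Node 1: (V_1 - 9)/200 + (V_1 - 0)/10 = 0
Collecting terms: 0.105 × V_1 = 0.045  =>  V_1 = 0.4286 V
V_th = V_1 - V_2 = 0.4286 - 0 = 0.4286 V
Step 2 — R_th: zero the source — replace V1 by a short circuit (node 2 merges into node 0) — and find the resistance seen between A (node 1) and B (node 0).
Reduce the network between node 1 (A) and node 0 (B) by series/parallel combination:
  Rp1 = R1 ‖ R2 (parallel, both between nodes 0 and 1) = 1/(1/200 + 1/10) = 9.524 Ω
R_th = 9.524 Ω

Final answer: V_th = 0.4286 V, R_th = 9.524 Ω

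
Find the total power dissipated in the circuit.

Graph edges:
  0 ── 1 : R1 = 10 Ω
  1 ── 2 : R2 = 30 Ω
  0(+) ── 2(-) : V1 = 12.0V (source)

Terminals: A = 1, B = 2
Nodal analysis, taking node 2 as the 0 V reference.
Source V1 fixes V_0 = 12 V.
KCL at each unknown node (sum of currents leaving = 0; resistances in Ω):
  Node 1: (V_1 - 12)/10 + (V_1 - 0)/30 = 0
Collecting terms: 0.1333 × V_1 = 1.2  =>  V_1 = 9 V
Power in each resistor, P = (ΔV)²/R:
  P_R1 = (12 - 9)²/10 = 0.9 W
  P_R2 = (9 - 0)²/30 = 2.7 W
P_total = P_R1 + P_R2 = 3.6 W

Final answer: 3.6 W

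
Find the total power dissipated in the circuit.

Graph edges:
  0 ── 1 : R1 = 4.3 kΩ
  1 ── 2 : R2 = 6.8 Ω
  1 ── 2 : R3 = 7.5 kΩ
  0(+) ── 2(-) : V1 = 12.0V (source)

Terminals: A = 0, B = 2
Nodal analysis, taking node 2 as the 0 V reference.
Source V1 fixes V_0 = 12 V.
KCL at each unknown node (sum of currents leaving = 0; resistances in Ω):
  Node 1: (V_1 - 12)/4300 + (V_1 - 0)/6.8 + (V_1 - 0)/7500 = 0
Collecting terms: 0.1474 × V_1 = 0.002791  =>  V_1 = 0.01893 V
Power in each resistor, P = (ΔV)²/R:
  P_R1 = (12 - 0.01893)²/4300 = 0.03338 W
  P_R2 = (0.01893 - 0)²/6.8 = 0.0000527 W
  P_R3 = (0.01893 - 0)²/7500 = 0.00000004778 W
P_total = P_R1 + P_R2 + P_R3 = 0.03344 W

Final answer: 0.03344 W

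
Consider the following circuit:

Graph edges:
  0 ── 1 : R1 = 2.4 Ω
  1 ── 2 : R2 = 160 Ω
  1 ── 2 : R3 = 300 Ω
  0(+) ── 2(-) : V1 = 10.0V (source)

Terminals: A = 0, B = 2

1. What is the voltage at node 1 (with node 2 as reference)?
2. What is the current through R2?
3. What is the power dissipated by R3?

Nodal analysis, taking node 2 as the 0 V reference.
Source V1 fixes V_0 = 10 V.
KCL at each unknown node (sum of currents leaving = 0; resistances in Ω):
  Node 1: (V_1 - 10)/2.4 + (V_1 - 0)/160 + (V_1 - 0)/300 = 0
Collecting terms: 0.4263 × V_1 = 4.167  =>  V_1 = 9.775 V
Part 1:
  Read off the nodal solution: V_1 = 9.775 V
Part 2:
  I_R2 = (V_1 - V_2)/R2 = (9.775 - 0)/160 = 0.06109 A
  Magnitude: I_R2 = 0.06109 A
Part 3:
  I_R3 = (V_1 - V_2)/R3 = (9.775 - 0)/300 = 0.03258 A
  P_R3 = I_R3² × R3 = (0.03258)² × 300 = 0.3185 W

Final answers:
1. V_1 = 9.775 V
2. I_R2 = 0.06109 A
3. P_R3 = 0.3185 W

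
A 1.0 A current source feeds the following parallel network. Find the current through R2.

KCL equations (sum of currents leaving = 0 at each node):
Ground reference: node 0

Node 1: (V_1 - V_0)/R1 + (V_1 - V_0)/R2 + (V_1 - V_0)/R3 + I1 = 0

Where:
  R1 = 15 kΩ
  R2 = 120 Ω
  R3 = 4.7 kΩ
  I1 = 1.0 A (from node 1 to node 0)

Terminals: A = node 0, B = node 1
All resistors sit directly between nodes 0 and 1, so they are in parallel and share one voltage V; the full source current 1 A splits among them.
1/R_par = 1/15000 + 1/120 + 1/4700 = 0.008613 S  =>  R_par = 116.1 Ω
V = I × R_par = 1 × 116.1 = 116.1 V
I_R2 = V/R2 = 116.1/120 = 0.9676 A

Final answer: 0.9676 A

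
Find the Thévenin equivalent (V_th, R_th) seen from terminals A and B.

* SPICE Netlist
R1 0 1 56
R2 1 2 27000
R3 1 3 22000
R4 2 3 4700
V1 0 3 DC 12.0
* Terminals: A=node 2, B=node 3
Step 1 — V_th is the open-circuit voltage V_A - V_B (nothing connected across the terminals).
Nodal analysis, taking node 3 as the 0 V reference.
Source V1 fixes V_0 = 12 V.
KCL at each unknown node (sum of currents leaving = 0; resistances in Ω):
  Node 1: (V_1 - 12)/56 + (V_1 - V_2)/27000 + (V_1 - 0)/22000 = 0
  Node 2: (V_2 - V_1)/27000 + (V_2 - 0)/4700 = 0
Collecting terms (coefficients in siemens):
  0.01794·V_1 - 0.00003704·V_2 = 0.2143
  0.0002498·V_2 - 0.00003704·V_1 = 0
Determinant D = (0.01794)(0.0002498) - (-0.00003704)(-0.00003704) = 0.00000448
V_1 = [(0.2143)(0.0002498) - (-0.00003704)(0)]/D = 11.95 V
V_2 = [(0.01794)(0) - (0.2143)(-0.00003704)]/D = 1.772 V
V_th = V_2 - V_3 = 1.772 - 0 = 1.772 V
Step 2 — R_th: zero the source — replace V1 by a short circuit (node 3 merges into node 0) — and find the resistance seen between A (node 2) and B (node 0).
Reduce the network between node 2 (A) and node 0 (B) by series/parallel combination:
  Rp1 = R1 ‖ R3 (parallel, both between nodes 0 and 1) = 1/(1/56 + 1/22000) = 55.86 Ω
  Rs1 = R2 + Rp1 (series, joined only at node 1) = 27000 + 55.86 = 27060 Ω
  Rp2 = R4 ‖ Rs1 (parallel, both between nodes 0 and 2) = 1/(1/4700 + 1/27060) = 4004 Ω
R_th = 4.004 kΩ

Final answer: V_th = 1.772 V, R_th = 4.004 kΩ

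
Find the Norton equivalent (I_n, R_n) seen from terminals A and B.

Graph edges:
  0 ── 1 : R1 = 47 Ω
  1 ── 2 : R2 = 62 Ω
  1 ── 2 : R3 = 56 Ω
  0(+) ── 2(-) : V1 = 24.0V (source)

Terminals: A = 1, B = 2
Find the Thévenin equivalent first; then I_n = V_th/R_th and R_n = R_th.
Step 1 — V_th is the open-circuit voltage V_A - V_B (nothing connected across the terminals).
Nodal analysis, taking node 2 as the 0 V reference.
Source V1 fixes V_0 = 24 V.
KCL at each unknown node (sum of currents leaving = 0; resistances in Ω):
  Node 1: (V_1 - 24)/47 + (V_1 - 0)/62 + (V_1 - 0)/56 = 0
Collecting terms: 0.05526 × V_1 = 0.5106  =>  V_1 = 9.24 V
V_th = V_1 - V_2 = 9.24 - 0 = 9.24 V
Step 2 — R_th: zero the source — replace V1 by a short circuit (node 2 merges into node 0) — and find the resistance seen between A (node 1) and B (node 0).
Reduce the network between node 1 (A) and node 0 (B) by series/parallel combination:
  Rp1 = R1 ‖ R2 ‖ R3 (parallel, all between nodes 0 and 1) = 1/(1/47 + 1/62 + 1/56) = 18.1 Ω
R_th = 18.1 Ω
I_n = V_th/R_th = 9.24/18.1 = 0.5106 A, and R_n = R_th = 18.1 Ω

Final answer: I_n = 0.5106 A, R_n = 18.1 Ω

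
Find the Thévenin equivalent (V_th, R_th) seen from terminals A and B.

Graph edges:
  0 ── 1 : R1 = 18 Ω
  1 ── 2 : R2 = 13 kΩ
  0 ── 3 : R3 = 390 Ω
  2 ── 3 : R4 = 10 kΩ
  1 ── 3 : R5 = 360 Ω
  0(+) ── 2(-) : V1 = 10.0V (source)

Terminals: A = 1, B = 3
Step 1 — V_th is the open-circuit voltage V_A - V_B (nothing connected across the terminals).
Nodal analysis, taking node 2 as the 0 V reference.
Source V1 fixes V_0 = 10 V.
KCL at each unknown node (sum of currents leaving = 0; resistances in Ω):
  Node 1: (V_1 - 10)/18 + (V_1 - 0)/13000 + (V_1 - V_3)/360 = 0
  Node 3: (V_3 - 10)/390 + (V_3 - 0)/10000 + (V_3 - V_1)/360 = 0
Collecting terms (coefficients in siemens):
  0.05841·V_1 - 0.002778·V_3 = 0.5556
  0.005442·V_3 - 0.002778·V_1 = 0.02564
Determinant D = (0.05841)(0.005442) - (-0.002778)(-0.002778) = 0.0003101
V_1 = [(0.5556)(0.005442) - (-0.002778)(0.02564)]/D = 9.978 V
V_3 = [(0.05841)(0.02564) - (0.5556)(-0.002778)]/D = 9.805 V
V_th = V_1 - V_3 = 9.978 - 9.805 = 0.1728 V
Step 2 — R_th: zero the source — replace V1 by a short circuit (node 2 merges into node 0) — and find the resistance seen between A (node 1) and B (node 3).
Reduce the network between node 1 (A) and node 3 (B) by series/parallel combination:
  Rp1 = R1 ‖ R2 (parallel, both between nodes 0 and 1) = 1/(1/18 + 1/13000) = 17.98 Ω
  Rp2 = R3 ‖ R4 (parallel, both between nodes 0 and 3) = 1/(1/390 + 1/10000) = 375.4 Ω
  Rs1 = Rp1 + Rp2 (series, joined only at node 0) = 17.98 + 375.4 = 393.3 Ω
  Rp3 = R5 ‖ Rs1 (parallel, both between nodes 1 and 3) = 1/(1/360 + 1/393.3) = 188 Ω
R_th = 188 Ω

Final answer: V_th = 0.1728 V, R_th = 188 Ω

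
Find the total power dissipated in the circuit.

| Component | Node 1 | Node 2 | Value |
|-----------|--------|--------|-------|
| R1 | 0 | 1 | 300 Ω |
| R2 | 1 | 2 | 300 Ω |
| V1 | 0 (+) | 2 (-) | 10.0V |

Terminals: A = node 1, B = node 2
Nodal analysis, taking node 2 as the 0 V reference.
Source V1 fixes V_0 = 10 V.
KCL at each unknown node (sum of currents leaving = 0; resistances in Ω):
  Node 1: (V_1 - 10)/300 + (V_1 - 0)/300 = 0
Collecting terms: 0.006667 × V_1 = 0.03333  =>  V_1 = 5 V
Power in each resistor, P = (ΔV)²/R:
  P_R1 = (10 - 5)²/300 = 0.08333 W
  P_R2 = (5 - 0)²/300 = 0.08333 W
P_total = P_R1 + P_R2 = 0.1667 W

Final answer: 0.1667 W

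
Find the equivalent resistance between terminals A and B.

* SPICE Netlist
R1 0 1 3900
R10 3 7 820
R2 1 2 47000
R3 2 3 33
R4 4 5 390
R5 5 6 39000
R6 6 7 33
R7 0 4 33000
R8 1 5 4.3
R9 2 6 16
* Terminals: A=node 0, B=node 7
The network is not a plain series/parallel combination. Inject a 1 A test current into terminal A (node 0) and return it from terminal B (node 7); then R_eq = V_A / (1 A).
Nodal analysis, taking node 7 as the 0 V reference.
Current source I_test pushes 1 A into node 0 and draws it out of node 7.
KCL at each unknown node (sum of currents leaving = 0; resistances in Ω):
  Node 0: (V_0 - V_1)/3900 + (V_0 - V_4)/33000 - 1 = 0
  Node 1: (V_1 - V_0)/3900 + (V_1 - V_2)/47000 + (V_1 - V_5)/4.3 = 0
  Node 2: (V_2 - V_1)/47000 + (V_2 - V_3)/33 + (V_2 - V_6)/16 = 0
  Node 3: (V_3 - V_2)/33 + (V_3 - 0)/820 = 0
  Node 4: (V_4 - V_0)/33000 + (V_4 - V_5)/390 = 0
  Node 5: (V_5 - V_1)/4.3 + (V_5 - V_4)/390 + (V_5 - V_6)/39000 = 0
  Node 6: (V_6 - V_2)/16 + (V_6 - V_5)/39000 + (V_6 - 0)/33 = 0
Collecting terms (coefficients in siemens):
  0.0002867·V_0 - 0.0002564·V_1 - 0.0000303·V_4 = 1
  0.2328·V_1 - 0.0002564·V_0 - 0.00002128·V_2 - 0.2326·V_5 = 0
  0.09282·V_2 - 0.00002128·V_1 - 0.0303·V_3 - 0.0625·V_6 = 0
  0.03152·V_3 - 0.0303·V_2 = 0
  0.002594·V_4 - 0.0000303·V_0 - 0.002564·V_5 = 0
  0.2351·V_5 - 0.2326·V_1 - 0.002564·V_4 - 0.00002564·V_6 = 0
  0.09283·V_6 - 0.0625·V_2 - 0.00002564·V_5 = 0
Solving these 7 simultaneous equations (Gaussian elimination) gives:
  V_0 = 24840 V, V_1 = 21350 V, V_2 = 38.07 V, V_3 = 36.6 V
  V_4 = 21390 V, V_5 = 21350 V, V_6 = 31.53 V
R_eq = V_0 / 1 A = 24840 Ω = 24.84 kΩ

Final answer: 24.84 kΩ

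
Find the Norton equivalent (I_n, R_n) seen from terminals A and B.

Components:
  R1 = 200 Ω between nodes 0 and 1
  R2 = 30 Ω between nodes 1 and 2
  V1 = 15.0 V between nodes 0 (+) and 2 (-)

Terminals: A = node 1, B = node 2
Find the Thévenin equivalent first; then I_n = V_th/R_th and R_n = R_th.
Step 1 — V_th is the open-circuit voltage V_A - V_B (nothing connected across the terminals).
Nodal analysis, taking node 2 as the 0 V reference.
Source V1 fixes V_0 = 15 V.
KCL at each unknown node (sum of currents leaving = 0; resistances in Ω):
  Node 1: (V_1 - 15)/200 + (V_1 - 0)/30 = 0
Collecting terms: 0.03833 × V_1 = 0.075  =>  V_1 = 1.957 V
V_th = V_1 - V_2 = 1.957 - 0 = 1.957 V
Step 2 — R_th: zero the source — replace V1 by a short circuit (node 2 merges into node 0) — and find the resistance seen between A (node 1) and B (node 0).
Reduce the network between node 1 (A) and node 0 (B) by series/parallel combination:
  Rp1 = R1 ‖ R2 (parallel, both between nodes 0 and 1) = 1/(1/200 + 1/30) = 26.09 Ω
R_th = 26.09 Ω
I_n = V_th/R_th = 1.957/26.09 = 0.075 A, and R_n = R_th = 26.09 Ω

Final answer: I_n = 0.075 A, R_n = 26.09 Ω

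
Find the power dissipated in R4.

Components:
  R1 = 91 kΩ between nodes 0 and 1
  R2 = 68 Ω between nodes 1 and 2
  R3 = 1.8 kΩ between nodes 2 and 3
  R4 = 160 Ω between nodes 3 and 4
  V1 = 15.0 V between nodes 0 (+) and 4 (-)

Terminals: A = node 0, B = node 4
Nodal analysis, taking node 4 as the 0 V reference.
Source V1 fixes V_0 = 15 V.
KCL at each unknown node (sum of currents leaving = 0; resistances in Ω):
  Node 1: (V_1 - 15)/91000 + (V_1 - V_2)/68 = 0
  Node 2: (V_2 - V_1)/68 + (V_2 - V_3)/1800 = 0
  Node 3: (V_3 - V_2)/1800 + (V_3 - 0)/160 = 0
Collecting terms (coefficients in siemens):
  0.01472·V_1 - 0.01471·V_2 = 0.0001648
  0.01526·V_2 - 0.01471·V_1 - 0.0005556·V_3 = 0
  0.006806·V_3 - 0.0005556·V_2 = 0
Solving these 3 simultaneous equations (Gaussian elimination) gives:
  V_1 = 0.327 V, V_2 = 0.316 V, V_3 = 0.0258 V
I_R4 = (V_3 - V_4)/R4 = (0.0258 - 0)/160 = 0.0001612 A
P_R4 = I_R4² × R4 = (0.0001612)² × 160 = 0.00000416 W

Final answer: 4.16e-06 W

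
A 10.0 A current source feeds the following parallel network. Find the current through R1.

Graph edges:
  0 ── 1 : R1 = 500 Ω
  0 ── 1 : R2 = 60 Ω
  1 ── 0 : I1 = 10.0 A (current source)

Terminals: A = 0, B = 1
All resistors sit directly between nodes 0 and 1, so they are in parallel and share one voltage V; the full source current 10 A splits among them.
1/R_par = 1/500 + 1/60 = 0.01867 S  =>  R_par = 53.57 Ω
V = I × R_par = 10 × 53.57 = 535.7 V
I_R1 = V/R1 = 535.7/500 = 1.071 A

Final answer: 1.071 A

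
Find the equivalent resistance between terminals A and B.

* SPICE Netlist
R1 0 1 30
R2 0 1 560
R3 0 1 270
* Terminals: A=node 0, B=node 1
Reduce the network between node 0 (A) and node 1 (B) by series/parallel combination:
  Rp1 = R1 ‖ R2 ‖ R3 (parallel, all between nodes 0 and 1) = 1/(1/30 + 1/560 + 1/270) = 25.76 Ω
R_eq = 25.76 Ω

Final answer: 25.76 Ω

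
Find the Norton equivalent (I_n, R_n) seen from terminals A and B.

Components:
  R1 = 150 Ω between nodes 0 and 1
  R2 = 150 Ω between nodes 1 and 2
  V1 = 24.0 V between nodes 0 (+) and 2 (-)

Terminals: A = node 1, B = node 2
Find the Thévenin equivalent first; then I_n = V_th/R_th and R_n = R_th.
Step 1 — V_th is the open-circuit voltage V_A - V_B (nothing connected across the terminals).
Nodal analysis, taking node 2 as the 0 V reference.
Source V1 fixes V_0 = 24 V.
KCL at each unknown node (sum of currents leaving = 0; resistances in Ω):
  Node 1: (V_1 - 24)/150 + (V_1 - 0)/150 = 0
Collecting terms: 0.01333 × V_1 = 0.16  =>  V_1 = 12 V
V_th = V_1 - V_2 = 12 - 0 = 12 V
Step 2 — R_th: zero the source — replace V1 by a short circuit (node 2 merges into node 0) — and find the resistance seen between A (node 1) and B (node 0).
Reduce the network between node 1 (A) and node 0 (B) by series/parallel combination:
  Rp1 = R1 ‖ R2 (parallel, both between nodes 0 and 1) = 1/(1/150 + 1/150) = 75 Ω
R_th = 75 Ω
I_n = V_th/R_th = 12/75 = 0.16 A, and R_n = R_th = 75 Ω

Final answer: I_n = 0.16 A, R_n = 75 Ω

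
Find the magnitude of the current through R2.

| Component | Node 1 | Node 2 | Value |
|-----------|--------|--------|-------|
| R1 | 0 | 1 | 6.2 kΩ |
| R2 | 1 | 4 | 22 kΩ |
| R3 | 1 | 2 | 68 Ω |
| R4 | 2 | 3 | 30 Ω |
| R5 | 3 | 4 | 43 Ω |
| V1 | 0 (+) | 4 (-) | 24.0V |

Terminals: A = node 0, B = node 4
Nodal analysis, taking node 4 as the 0 V reference.
Source V1 fixes V_0 = 24 V.
KCL at each unknown node (sum of currents leaving = 0; resistances in Ω):
  Node 1: (V_1 - 24)/6200 + (V_1 - 0)/22000 + (V_1 - V_2)/68 = 0
  Node 2: (V_2 - V_1)/68 + (V_2 - V_3)/30 = 0
  Node 3: (V_3 - V_2)/30 + (V_3 - 0)/43 = 0
Collecting terms (coefficients in siemens):
  0.01491·V_1 - 0.01471·V_2 = 0.003871
  0.04804·V_2 - 0.01471·V_1 - 0.03333·V_3 = 0
  0.05659·V_3 - 0.03333·V_2 = 0
Solving these 3 simultaneous equations (Gaussian elimination) gives:
  V_1 = 0.5303 V, V_2 = 0.2746 V, V_3 = 0.1617 V
I_R2 = (V_1 - V_4)/R2 = (0.5303 - 0)/22000 = 0.00002411 A
|I_R2| = 0.00002411 A

Final answer: |I_R2| = 2.411e-05 A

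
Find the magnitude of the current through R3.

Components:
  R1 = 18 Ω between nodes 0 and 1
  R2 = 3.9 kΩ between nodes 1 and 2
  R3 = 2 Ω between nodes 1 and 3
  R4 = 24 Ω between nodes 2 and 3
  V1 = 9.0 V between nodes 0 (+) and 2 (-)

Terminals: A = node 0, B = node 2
Nodal analysis, taking node 2 as the 0 V reference.
Source V1 fixes V_0 = 9 V.
KCL at each unknown node (sum of currents leaving = 0; resistances in Ω):
  Node 1: (V_1 - 9)/18 + (V_1 - 0)/3900 + (V_1 - V_3)/2 = 0
  Node 3: (V_3 - V_1)/2 + (V_3 - 0)/24 = 0
Collecting terms (coefficients in siemens):
  0.5558·V_1 - 0.5·V_3 = 0.5
  0.5417·V_3 - 0.5·V_1 = 0
Determinant D = (0.5558)(0.5417) - (-0.5)(-0.5) = 0.05106
V_1 = [(0.5)(0.5417) - (-0.5)(0)]/D = 5.304 V
V_3 = [(0.5558)(0) - (0.5)(-0.5)]/D = 4.896 V
I_R3 = (V_1 - V_3)/R3 = (5.304 - 4.896)/2 = 0.204 A
|I_R3| = 0.204 A

Final answer: |I_R3| = 0.204 A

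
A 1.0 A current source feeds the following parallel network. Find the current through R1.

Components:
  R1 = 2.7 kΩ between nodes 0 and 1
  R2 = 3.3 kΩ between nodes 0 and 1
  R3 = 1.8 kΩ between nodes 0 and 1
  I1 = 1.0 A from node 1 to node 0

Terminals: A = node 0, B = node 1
All resistors sit directly between nodes 0 and 1, so they are in parallel and share one voltage V; the full source current 1 A splits among them.
1/R_par = 1/2700 + 1/3300 + 1/1800 = 0.001229 S  =>  R_par = 813.7 Ω
V = I × R_par = 1 × 813.7 = 813.7 V
I_R1 = V/R1 = 813.7/2700 = 0.3014 A

Final answer: 0.3014 A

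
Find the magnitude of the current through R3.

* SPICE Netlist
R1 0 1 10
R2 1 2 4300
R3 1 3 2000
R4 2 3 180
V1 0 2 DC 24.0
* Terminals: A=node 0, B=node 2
Nodal analysis, taking node 2 as the 0 V reference.
Source V1 fixes V_0 = 24 V.
KCL at each unknown node (sum of currents leaving = 0; resistances in Ω):
  Node 1: (V_1 - 24)/10 + (V_1 - 0)/4300 + (V_1 - V_3)/2000 = 0
  Node 3: (V_3 - V_1)/2000 + (V_3 - 0)/180 = 0
Collecting terms (coefficients in siemens):
  0.1007·V_1 - 0.0005·V_3 = 2.4
  0.006056·V_3 - 0.0005·V_1 = 0
Determinant D = (0.1007)(0.006056) - (-0.0005)(-0.0005) = 0.0006097
V_1 = [(2.4)(0.006056) - (-0.0005)(0)]/D = 23.84 V
V_3 = [(0.1007)(0) - (2.4)(-0.0005)]/D = 1.968 V
I_R3 = (V_1 - V_3)/R3 = (23.84 - 1.968)/2000 = 0.01093 A
|I_R3| = 0.01093 A

Final answer: |I_R3| = 0.01093 A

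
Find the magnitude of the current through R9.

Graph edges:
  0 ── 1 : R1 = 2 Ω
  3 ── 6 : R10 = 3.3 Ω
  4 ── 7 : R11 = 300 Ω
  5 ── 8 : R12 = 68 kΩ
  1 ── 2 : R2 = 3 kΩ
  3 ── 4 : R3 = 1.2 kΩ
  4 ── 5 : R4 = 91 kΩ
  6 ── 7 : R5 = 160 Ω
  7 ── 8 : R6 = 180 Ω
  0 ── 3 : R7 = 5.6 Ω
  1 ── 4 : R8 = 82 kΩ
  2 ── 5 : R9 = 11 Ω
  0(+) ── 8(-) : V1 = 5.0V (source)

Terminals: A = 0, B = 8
Nodal analysis, taking node 8 as the 0 V reference.
Source V1 fixes V_0 = 5 V.
KCL at each unknown node (sum of currents leaving = 0; resistances in Ω):
  Node 1: (V_1 - 5)/2 + (V_1 - V_2)/3000 + (V_1 - V_4)/82000 = 0
  Node 2: (V_2 - V_1)/3000 + (V_2 - V_5)/11 = 0
  Node 3: (V_3 - V_4)/1200 + (V_3 - 5)/5.6 + (V_3 - V_6)/3.3 = 0
  Node 4: (V_4 - V_3)/1200 + (V_4 - V_5)/91000 + (V_4 - V_1)/82000 + (V_4 - V_7)/300 = 0
  Node 5: (V_5 - V_4)/91000 + (V_5 - V_2)/11 + (V_5 - 0)/68000 = 0
  Node 6: (V_6 - V_7)/160 + (V_6 - V_3)/3.3 = 0
  Node 7: (V_7 - V_6)/160 + (V_7 - 0)/180 + (V_7 - V_4)/300 = 0
Collecting terms (coefficients in siemens):
  0.5003·V_1 - 0.0003333·V_2 - 0.0000122·V_4 = 2.5
  0.09124·V_2 - 0.0003333·V_1 - 0.09091·V_5 = 0
  0.4824·V_3 - 0.0008333·V_4 - 0.303·V_6 = 0.8929
  0.00419·V_4 - 0.0000122·V_1 - 0.0008333·V_3 - 0.00001099·V_5 - 0.003333·V_7 = 0
  0.09093·V_5 - 0.09091·V_2 - 0.00001099·V_4 = 0
  0.3093·V_6 - 0.303·V_3 - 0.00625·V_7 = 0
  0.01514·V_7 - 0.003333·V_4 - 0.00625·V_6 = 0
Solving these 7 simultaneous equations (Gaussian elimination) gives:
  V_1 = 5 V, V_2 = 4.739 V, V_3 = 4.916 V, V_4 = 3.158 V
  V_5 = 4.738 V, V_6 = 4.871 V, V_7 = 2.706 V
I_R9 = (V_2 - V_5)/R9 = (4.739 - 4.738)/11 = 0.00008703 A
|I_R9| = 0.00008703 A

Final answer: |I_R9| = 8.703e-05 A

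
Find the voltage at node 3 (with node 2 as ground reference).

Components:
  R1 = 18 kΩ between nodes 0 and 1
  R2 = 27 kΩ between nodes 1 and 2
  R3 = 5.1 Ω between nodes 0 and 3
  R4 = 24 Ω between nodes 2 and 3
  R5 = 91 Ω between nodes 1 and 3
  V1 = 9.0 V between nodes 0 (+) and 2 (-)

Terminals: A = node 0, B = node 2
Nodal analysis, taking node 2 as the 0 V reference.
Source V1 fixes V_0 = 9 V.
KCL at each unknown node (sum of currents leaving = 0; resistances in Ω):
  Node 1: (V_1 - 9)/18000 + (V_1 - 0)/27000 + (V_1 - V_3)/91 = 0
  Node 3: (V_3 - 9)/5.1 + (V_3 - 0)/24 + (V_3 - V_1)/91 = 0
Collecting terms (coefficients in siemens):
  0.01108·V_1 - 0.01099·V_3 = 0.0005
  0.2487·V_3 - 0.01099·V_1 = 1.765
Determinant D = (0.01108)(0.2487) - (-0.01099)(-0.01099) = 0.002636
V_1 = [(0.0005)(0.2487) - (-0.01099)(1.765)]/D = 7.405 V
V_3 = [(0.01108)(1.765) - (0.0005)(-0.01099)]/D = 7.422 V
The requested potential is V_3 = 7.422 V.

Final answer: V_3 = 7.422 V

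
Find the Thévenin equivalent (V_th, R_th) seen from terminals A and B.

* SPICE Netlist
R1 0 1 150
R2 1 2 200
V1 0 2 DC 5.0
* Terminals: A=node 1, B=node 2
Step 1 — V_th is the open-circuit voltage V_A - V_B (nothing connected across the terminals).
Nodal analysis, taking node 2 as the 0 V reference.
Source V1 fixes V_0 = 5 V.
KCL at each unknown node (sum of currents leaving = 0; resistances in Ω):
  Node 1: (V_1 - 5)/150 + (V_1 - 0)/200 = 0
Collecting terms: 0.01167 × V_1 = 0.03333  =>  V_1 = 2.857 V
V_th = V_1 - V_2 = 2.857 - 0 = 2.857 V
Step 2 — R_th: zero the source — replace V1 by a short circuit (node 2 merges into node 0) — and find the resistance seen between A (node 1) and B (node 0).
Reduce the network between node 1 (A) and node 0 (B) by series/parallel combination:
  Rp1 = R1 ‖ R2 (parallel, both between nodes 0 and 1) = 1/(1/150 + 1/200) = 85.71 Ω
R_th = 85.71 Ω

Final answer: V_th = 2.857 V, R_th = 85.71 Ω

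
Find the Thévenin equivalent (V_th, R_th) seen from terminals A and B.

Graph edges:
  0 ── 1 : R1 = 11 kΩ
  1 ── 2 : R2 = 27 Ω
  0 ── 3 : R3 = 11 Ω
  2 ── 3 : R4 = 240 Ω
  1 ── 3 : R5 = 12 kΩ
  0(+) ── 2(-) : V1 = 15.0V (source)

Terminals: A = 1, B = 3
Step 1 — V_th is the open-circuit voltage V_A - V_B (nothing connected across the terminals).
Nodal analysis, taking node 2 as the 0 V reference.
Source V1 fixes V_0 = 15 V.
KCL at each unknown node (sum of currents leaving = 0; resistances in Ω):
  Node 1: (V_1 - 15)/11000 + (V_1 - 0)/27 + (V_1 - V_3)/12000 = 0
  Node 3: (V_3 - 15)/11 + (V_3 - 0)/240 + (V_3 - V_1)/12000 = 0
Collecting terms (coefficients in siemens):
  0.03721·V_1 - 0.00008333·V_3 = 0.001364
  0.09516·V_3 - 0.00008333·V_1 = 1.364
Determinant D = (0.03721)(0.09516) - (-0.00008333)(-0.00008333) = 0.003541
V_1 = [(0.001364)(0.09516) - (-0.00008333)(1.364)]/D = 0.06874 V
V_3 = [(0.03721)(1.364) - (0.001364)(-0.00008333)]/D = 14.33 V
V_th = V_1 - V_3 = 0.06874 - 14.33 = -14.26 V
Step 2 — R_th: zero the source — replace V1 by a short circuit (node 2 merges into node 0) — and find the resistance seen between A (node 1) and B (node 3).
Reduce the network between node 1 (A) and node 3 (B) by series/parallel combination:
  Rp1 = R1 ‖ R2 (parallel, both between nodes 0 and 1) = 1/(1/11000 + 1/27) = 26.93 Ω
  Rp2 = R3 ‖ R4 (parallel, both between nodes 0 and 3) = 1/(1/11 + 1/240) = 10.52 Ω
  Rs1 = Rp1 + Rp2 (series, joined only at node 0) = 26.93 + 10.52 = 37.45 Ω
  Rp3 = R5 ‖ Rs1 (parallel, both between nodes 1 and 3) = 1/(1/12000 + 1/37.45) = 37.34 Ω
R_th = 37.34 Ω

Final answer: V_th = -14.26 V, R_th = 37.34 Ω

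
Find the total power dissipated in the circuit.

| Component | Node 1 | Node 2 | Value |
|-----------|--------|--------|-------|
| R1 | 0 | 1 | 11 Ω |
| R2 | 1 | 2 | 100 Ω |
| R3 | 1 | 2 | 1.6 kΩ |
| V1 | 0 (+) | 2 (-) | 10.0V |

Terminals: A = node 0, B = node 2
Nodal analysis, taking node 2 as the 0 V reference.
Source V1 fixes V_0 = 10 V.
KCL at each unknown node (sum of currents leaving = 0; resistances in Ω):
  Node 1: (V_1 - 10)/11 + (V_1 - 0)/100 + (V_1 - 0)/1600 = 0
Collecting terms: 0.1015 × V_1 = 0.9091  =>  V_1 = 8.954 V
Power in each resistor, P = (ΔV)²/R:
  P_R1 = (10 - 8.954)²/11 = 0.09955 W
  P_R2 = (8.954 - 0)²/100 = 0.8017 W
  P_R3 = (8.954 - 0)²/1600 = 0.0501 W
P_total = P_R1 + P_R2 + P_R3 = 0.9513 W

Final answer: 0.9513 W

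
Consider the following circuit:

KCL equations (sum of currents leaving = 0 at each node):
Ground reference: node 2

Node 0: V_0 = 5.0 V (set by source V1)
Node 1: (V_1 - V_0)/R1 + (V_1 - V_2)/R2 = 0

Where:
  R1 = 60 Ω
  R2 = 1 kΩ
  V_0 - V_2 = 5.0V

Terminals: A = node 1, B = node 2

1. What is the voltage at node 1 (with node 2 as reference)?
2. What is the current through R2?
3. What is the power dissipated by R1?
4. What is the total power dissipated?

Nodal analysis, taking node 2 as the 0 V reference.
Source V1 fixes V_0 = 5 V.
KCL at each unknown node (sum of currents leaving = 0; resistances in Ω):
  Node 1: (V_1 - 5)/60 + (V_1 - 0)/1000 = 0
Collecting terms: 0.01767 × V_1 = 0.08333  =>  V_1 = 4.717 V
Part 1:
  Read off the nodal solution: V_1 = 4.717 V
Part 2:
  I_R2 = (V_1 - V_2)/R2 = (4.717 - 0)/1000 = 0.004717 A
  Magnitude: I_R2 = 0.004717 A
Part 3:
  I_R1 = (V_0 - V_1)/R1 = (5 - 4.717)/60 = 0.004717 A
  P_R1 = I_R1² × R1 = (0.004717)² × 60 = 0.001335 W
Part 4:
  Power in each resistor, P = (ΔV)²/R:
    P_R1 = (5 - 4.717)²/60 = 0.001335 W
    P_R2 = (4.717 - 0)²/1000 = 0.02225 W
  P_total = P_R1 + P_R2 = 0.02358 W

Final answers:
1. V_1 = 4.717 V
2. I_R2 = 0.004717 A
3. P_R1 = 0.001335 W
4. P_total = 0.02358 W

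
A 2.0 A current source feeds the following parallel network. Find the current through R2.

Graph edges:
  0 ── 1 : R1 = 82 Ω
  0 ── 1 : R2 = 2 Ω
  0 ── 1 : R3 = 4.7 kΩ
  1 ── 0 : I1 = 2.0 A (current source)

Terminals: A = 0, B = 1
All resistors sit directly between nodes 0 and 1, so they are in parallel and share one voltage V; the full source current 2 A splits among them.
1/R_par = 1/82 + 1/2 + 1/4700 = 0.5124 S  =>  R_par = 1.952 Ω
V = I × R_par = 2 × 1.952 = 3.903 V
I_R2 = V/R2 = 3.903/2 = 1.952 A

Final answer: 1.952 A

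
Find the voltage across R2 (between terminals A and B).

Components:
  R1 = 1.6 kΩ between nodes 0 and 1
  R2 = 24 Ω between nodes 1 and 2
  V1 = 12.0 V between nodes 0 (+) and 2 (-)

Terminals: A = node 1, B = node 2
R1 and R2 are in series across V1 (node 0 → node 1 → node 2), and the output A–B is taken across R2, so this is a voltage divider.
Series current: I = V1/(R1 + R2) = 12/(1600 + 24) = 12/1624 = 0.007389 A
V_R2 = I × R2 = V1 × R2/(R1 + R2) = 12 × 24/1624 = 0.1773 V

Final answer: 0.1773 V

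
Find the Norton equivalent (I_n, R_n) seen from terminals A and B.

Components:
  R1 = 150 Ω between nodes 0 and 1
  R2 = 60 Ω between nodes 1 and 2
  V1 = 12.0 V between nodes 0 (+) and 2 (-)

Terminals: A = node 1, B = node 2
Find the Thévenin equivalent first; then I_n = V_th/R_th and R_n = R_th.
Step 1 — V_th is the open-circuit voltage V_A - V_B (nothing connected across the terminals).
Nodal analysis, taking node 2 as the 0 V reference.
Source V1 fixes V_0 = 12 V.
KCL at each unknown node (sum of currents leaving = 0; resistances in Ω):
  Node 1: (V_1 - 12)/150 + (V_1 - 0)/60 = 0
Collecting terms: 0.02333 × V_1 = 0.08  =>  V_1 = 3.429 V
V_th = V_1 - V_2 = 3.429 - 0 = 3.429 V
Step 2 — R_th: zero the source — replace V1 by a short circuit (node 2 merges into node 0) — and find the resistance seen between A (node 1) and B (node 0).
Reduce the network between node 1 (A) and node 0 (B) by series/parallel combination:
  Rp1 = R1 ‖ R2 (parallel, both between nodes 0 and 1) = 1/(1/150 + 1/60) = 42.86 Ω
R_th = 42.86 Ω
I_n = V_th/R_th = 3.429/42.86 = 0.08 A, and R_n = R_th = 42.86 Ω

Final answer: I_n = 0.08 A, R_n = 42.86 Ω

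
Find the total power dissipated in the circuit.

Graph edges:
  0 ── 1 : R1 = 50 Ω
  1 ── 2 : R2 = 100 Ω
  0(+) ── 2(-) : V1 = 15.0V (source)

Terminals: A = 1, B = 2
Nodal analysis, taking node 2 as the 0 V reference.
Source V1 fixes V_0 = 15 V.
KCL at each unknown node (sum of currents leaving = 0; resistances in Ω):
  Node 1: (V_1 - 15)/50 + (V_1 - 0)/100 = 0
Collecting terms: 0.03 × V_1 = 0.3  =>  V_1 = 10 V
Power in each resistor, P = (ΔV)²/R:
  P_R1 = (15 - 10)²/50 = 0.5 W
  P_R2 = (10 - 0)²/100 = 1 W
P_total = P_R1 + P_R2 = 1.5 W

Final answer: 1.5 W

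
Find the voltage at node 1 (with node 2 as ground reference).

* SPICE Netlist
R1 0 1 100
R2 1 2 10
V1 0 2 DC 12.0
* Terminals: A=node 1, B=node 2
Nodal analysis, taking node 2 as the 0 V reference.
Source V1 fixes V_0 = 12 V.
KCL at each unknown node (sum of currents leaving = 0; resistances in Ω):
  Node 1: (V_1 - 12)/100 + (V_1 - 0)/10 = 0
Collecting terms: 0.11 × V_1 = 0.12  =>  V_1 = 1.091 V
The requested potential is V_1 = 1.091 V.

Final answer: V_1 = 1.091 V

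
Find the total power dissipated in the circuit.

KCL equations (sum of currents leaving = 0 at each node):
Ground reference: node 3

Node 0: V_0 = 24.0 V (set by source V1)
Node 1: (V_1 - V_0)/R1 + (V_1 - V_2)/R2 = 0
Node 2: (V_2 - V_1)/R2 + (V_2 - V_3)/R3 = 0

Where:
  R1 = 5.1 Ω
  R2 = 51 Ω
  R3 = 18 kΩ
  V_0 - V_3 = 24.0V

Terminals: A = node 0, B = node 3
Nodal analysis, taking node 3 as the 0 V reference.
Source V1 fixes V_0 = 24 V.
KCL at each unknown node (sum of currents leaving = 0; resistances in Ω):
  Node 1: (V_1 - 24)/5.1 + (V_1 - V_2)/51 = 0
  Node 2: (V_2 - V_1)/51 + (V_2 - 0)/18000 = 0
Collecting terms (coefficients in siemens):
  0.2157·V_1 - 0.01961·V_2 = 4.706
  0.01966·V_2 - 0.01961·V_1 = 0
Determinant D = (0.2157)(0.01966) - (-0.01961)(-0.01961) = 0.003857
V_1 = [(4.706)(0.01966) - (-0.01961)(0)]/D = 23.99 V
V_2 = [(0.2157)(0) - (4.706)(-0.01961)]/D = 23.93 V
Power in each resistor, P = (ΔV)²/R:
  P_R1 = (24 - 23.99)²/5.1 = 0.00000901 W
  P_R2 = (23.99 - 23.93)²/51 = 0.0000901 W
  P_R3 = (23.93 - 0)²/18000 = 0.0318 W
P_total = P_R1 + P_R2 + P_R3 = 0.0319 W

Final answer: 0.0319 W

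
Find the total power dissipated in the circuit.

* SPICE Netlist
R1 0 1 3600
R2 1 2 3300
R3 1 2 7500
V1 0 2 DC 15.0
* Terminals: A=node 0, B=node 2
Nodal analysis, taking node 2 as the 0 V reference.
Source V1 fixes V_0 = 15 V.
KCL at each unknown node (sum of currents leaving = 0; resistances in Ω):
  Node 1: (V_1 - 15)/3600 + (V_1 - 0)/3300 + (V_1 - 0)/7500 = 0
Collecting terms: 0.0007141 × V_1 = 0.004167  =>  V_1 = 5.835 V
Power in each resistor, P = (ΔV)²/R:
  P_R1 = (15 - 5.835)²/3600 = 0.02334 W
  P_R2 = (5.835 - 0)²/3300 = 0.01032 W
  P_R3 = (5.835 - 0)²/7500 = 0.004539 W
P_total = P_R1 + P_R2 + P_R3 = 0.03819 W

Final answer: 0.03819 W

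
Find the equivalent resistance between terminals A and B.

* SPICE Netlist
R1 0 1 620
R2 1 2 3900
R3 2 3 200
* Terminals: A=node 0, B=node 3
Reduce the network between node 0 (A) and node 3 (B) by series/parallel combination:
  Rs1 = R1 + R2 (series, joined only at node 1) = 620 + 3900 = 4520 Ω
  Rs2 = R3 + Rs1 (series, joined only at node 2) = 200 + 4520 = 4720 Ω
R_eq = 4.72 kΩ

Final answer: 4.72 kΩ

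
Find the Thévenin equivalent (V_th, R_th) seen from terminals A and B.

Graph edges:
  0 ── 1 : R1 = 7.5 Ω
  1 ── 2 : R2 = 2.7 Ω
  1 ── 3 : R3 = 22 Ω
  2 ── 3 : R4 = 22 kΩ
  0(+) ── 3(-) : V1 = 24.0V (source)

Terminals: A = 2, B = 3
Step 1 — V_th is the open-circuit voltage V_A - V_B (nothing connected across the terminals).
Nodal analysis, taking node 3 as the 0 V reference.
Source V1 fixes V_0 = 24 V.
KCL at each unknown node (sum of currents leaving = 0; resistances in Ω):
  Node 1: (V_1 - 24)/7.5 + (V_1 - V_2)/2.7 + (V_1 - 0)/22 = 0
  Node 2: (V_2 - V_1)/2.7 + (V_2 - 0)/22000 = 0
Collecting terms (coefficients in siemens):
  0.5492·V_1 - 0.3704·V_2 = 3.2
  0.3704·V_2 - 0.3704·V_1 = 0
Determinant D = (0.5492)(0.3704) - (-0.3704)(-0.3704) = 0.06624
V_1 = [(3.2)(0.3704) - (-0.3704)(0)]/D = 17.89 V
V_2 = [(0.5492)(0) - (3.2)(-0.3704)]/D = 17.89 V
V_th = V_2 - V_3 = 17.89 - 0 = 17.89 V
Step 2 — R_th: zero the source — replace V1 by a short circuit (node 3 merges into node 0) — and find the resistance seen between A (node 2) and B (node 0).
Reduce the network between node 2 (A) and node 0 (B) by series/parallel combination:
  Rp1 = R1 ‖ R3 (parallel, both between nodes 0 and 1) = 1/(1/7.5 + 1/22) = 5.593 Ω
  Rs1 = R2 + Rp1 (series, joined only at node 1) = 2.7 + 5.593 = 8.293 Ω
  Rp2 = R4 ‖ Rs1 (parallel, both between nodes 0 and 2) = 1/(1/22000 + 1/8.293) = 8.29 Ω
R_th = 8.29 Ω

Final answer: V_th = 17.89 V, R_th = 8.29 Ω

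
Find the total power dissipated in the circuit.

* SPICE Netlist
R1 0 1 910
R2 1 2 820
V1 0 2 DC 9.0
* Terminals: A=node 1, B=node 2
Nodal analysis, taking node 2 as the 0 V reference.
Source V1 fixes V_0 = 9 V.
KCL at each unknown node (sum of currents leaving = 0; resistances in Ω):
  Node 1: (V_1 - 9)/910 + (V_1 - 0)/820 = 0
Collecting terms: 0.002318 × V_1 = 0.00989  =>  V_1 = 4.266 V
Power in each resistor, P = (ΔV)²/R:
  P_R1 = (9 - 4.266)²/910 = 0.02463 W
  P_R2 = (4.266 - 0)²/820 = 0.02219 W
P_total = P_R1 + P_R2 = 0.04682 W

Final answer: 0.04682 W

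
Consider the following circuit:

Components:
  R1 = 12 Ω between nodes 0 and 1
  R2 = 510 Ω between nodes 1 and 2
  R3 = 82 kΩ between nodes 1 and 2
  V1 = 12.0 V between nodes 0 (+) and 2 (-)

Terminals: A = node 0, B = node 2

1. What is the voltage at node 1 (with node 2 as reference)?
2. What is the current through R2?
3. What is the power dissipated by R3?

Nodal analysis, taking node 2 as the 0 V reference.
Source V1 fixes V_0 = 12 V.
KCL at each unknown node (sum of currents leaving = 0; resistances in Ω):
  Node 1: (V_1 - 12)/12 + (V_1 - 0)/510 + (V_1 - 0)/82000 = 0
Collecting terms: 0.08531 × V_1 = 1  =>  V_1 = 11.72 V
Part 1:
  Read off the nodal solution: V_1 = 11.72 V
Part 2:
  I_R2 = (V_1 - V_2)/R2 = (11.72 - 0)/510 = 0.02299 A
  Magnitude: I_R2 = 0.02299 A
Part 3:
  I_R3 = (V_1 - V_2)/R3 = (11.72 - 0)/82000 = 0.000143 A
  P_R3 = I_R3² × R3 = (0.000143)² × 82000 = 0.001676 W

Final answers:
1. V_1 = 11.72 V
2. I_R2 = 0.02299 A
3. P_R3 = 0.001676 W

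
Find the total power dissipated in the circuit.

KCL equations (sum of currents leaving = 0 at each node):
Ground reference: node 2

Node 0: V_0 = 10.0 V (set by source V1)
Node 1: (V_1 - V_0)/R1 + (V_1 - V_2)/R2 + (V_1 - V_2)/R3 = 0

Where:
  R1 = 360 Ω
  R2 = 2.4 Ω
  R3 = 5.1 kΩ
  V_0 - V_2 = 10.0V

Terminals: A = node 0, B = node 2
Nodal analysis, taking node 2 as the 0 V reference.
Source V1 fixes V_0 = 10 V.
KCL at each unknown node (sum of currents leaving = 0; resistances in Ω):
  Node 1: (V_1 - 10)/360 + (V_1 - 0)/2.4 + (V_1 - 0)/5100 = 0
Collecting terms: 0.4196 × V_1 = 0.02778  =>  V_1 = 0.06619 V
Power in each resistor, P = (ΔV)²/R:
  P_R1 = (10 - 0.06619)²/360 = 0.2741 W
  P_R2 = (0.06619 - 0)²/2.4 = 0.001826 W
  P_R3 = (0.06619 - 0)²/5100 = 0.0000008592 W
P_total = P_R1 + P_R2 + P_R3 = 0.2759 W

Final answer: 0.2759 W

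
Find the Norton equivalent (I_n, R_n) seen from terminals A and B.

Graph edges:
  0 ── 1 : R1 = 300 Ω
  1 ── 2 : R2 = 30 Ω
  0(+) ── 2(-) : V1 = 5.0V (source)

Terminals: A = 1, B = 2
Find the Thévenin equivalent first; then I_n = V_th/R_th and R_n = R_th.
Step 1 — V_th is the open-circuit voltage V_A - V_B (nothing connected across the terminals).
Nodal analysis, taking node 2 as the 0 V reference.
Source V1 fixes V_0 = 5 V.
KCL at each unknown node (sum of currents leaving = 0; resistances in Ω):
  Node 1: (V_1 - 5)/300 + (V_1 - 0)/30 = 0
Collecting terms: 0.03667 × V_1 = 0.01667  =>  V_1 = 0.4545 V
V_th = V_1 - V_2 = 0.4545 - 0 = 0.4545 V
Step 2 — R_th: zero the source — replace V1 by a short circuit (node 2 merges into node 0) — and find the resistance seen between A (node 1) and B (node 0).
Reduce the network between node 1 (A) and node 0 (B) by series/parallel combination:
  Rp1 = R1 ‖ R2 (parallel, both between nodes 0 and 1) = 1/(1/300 + 1/30) = 27.27 Ω
R_th = 27.27 Ω
I_n = V_th/R_th = 0.4545/27.27 = 0.01667 A, and R_n = R_th = 27.27 Ω

Final answer: I_n = 0.01667 A, R_n = 27.27 Ω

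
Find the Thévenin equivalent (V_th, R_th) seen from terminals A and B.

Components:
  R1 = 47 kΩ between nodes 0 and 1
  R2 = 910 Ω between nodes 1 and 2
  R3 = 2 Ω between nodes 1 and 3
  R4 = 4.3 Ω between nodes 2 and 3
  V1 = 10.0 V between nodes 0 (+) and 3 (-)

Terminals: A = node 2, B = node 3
Step 1 — V_th is the open-circuit voltage V_A - V_B (nothing connected across the terminals).
Nodal analysis, taking node 3 as the 0 V reference.
Source V1 fixes V_0 = 10 V.
KCL at each unknown node (sum of currents leaving = 0; resistances in Ω):
  Node 1: (V_1 - 10)/47000 + (V_1 - V_2)/910 + (V_1 - 0)/2 = 0
  Node 2: (V_2 - V_1)/910 + (V_2 - 0)/4.3 = 0
Collecting terms (coefficients in siemens):
  0.5011·V_1 - 0.001099·V_2 = 0.0002128
  0.2337·V_2 - 0.001099·V_1 = 0
Determinant D = (0.5011)(0.2337) - (-0.001099)(-0.001099) = 0.1171
V_1 = [(0.0002128)(0.2337) - (-0.001099)(0)]/D = 0.0004246 V
V_2 = [(0.5011)(0) - (0.0002128)(-0.001099)]/D = 0.000001997 V
V_th = V_2 - V_3 = 0.000001997 - 0 = 0.000001997 V
Step 2 — R_th: zero the source — replace V1 by a short circuit (node 3 merges into node 0) — and find the resistance seen between A (node 2) and B (node 0).
Reduce the network between node 2 (A) and node 0 (B) by series/parallel combination:
  Rp1 = R1 ‖ R3 (parallel, both between nodes 0 and 1) = 1/(1/47000 + 1/2) = 2 Ω
  Rs1 = R2 + Rp1 (series, joined only at node 1) = 910 + 2 = 912 Ω
  Rp2 = R4 ‖ Rs1 (parallel, both between nodes 0 and 2) = 1/(1/4.3 + 1/912) = 4.28 Ω
R_th = 4.28 Ω

Final answer: V_th = 1.997e-06 V, R_th = 4.28 Ω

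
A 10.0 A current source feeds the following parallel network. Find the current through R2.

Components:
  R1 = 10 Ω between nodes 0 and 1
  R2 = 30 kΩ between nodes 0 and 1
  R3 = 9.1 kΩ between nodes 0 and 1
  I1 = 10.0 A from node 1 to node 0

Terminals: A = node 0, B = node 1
All resistors sit directly between nodes 0 and 1, so they are in parallel and share one voltage V; the full source current 10 A splits among them.
1/R_par = 1/10 + 1/30000 + 1/9100 = 0.1001 S  =>  R_par = 9.986 Ω
V = I × R_par = 10 × 9.986 = 99.86 V
I_R2 = V/R2 = 99.86/30000 = 0.003329 A

Final answer: 0.003329 A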